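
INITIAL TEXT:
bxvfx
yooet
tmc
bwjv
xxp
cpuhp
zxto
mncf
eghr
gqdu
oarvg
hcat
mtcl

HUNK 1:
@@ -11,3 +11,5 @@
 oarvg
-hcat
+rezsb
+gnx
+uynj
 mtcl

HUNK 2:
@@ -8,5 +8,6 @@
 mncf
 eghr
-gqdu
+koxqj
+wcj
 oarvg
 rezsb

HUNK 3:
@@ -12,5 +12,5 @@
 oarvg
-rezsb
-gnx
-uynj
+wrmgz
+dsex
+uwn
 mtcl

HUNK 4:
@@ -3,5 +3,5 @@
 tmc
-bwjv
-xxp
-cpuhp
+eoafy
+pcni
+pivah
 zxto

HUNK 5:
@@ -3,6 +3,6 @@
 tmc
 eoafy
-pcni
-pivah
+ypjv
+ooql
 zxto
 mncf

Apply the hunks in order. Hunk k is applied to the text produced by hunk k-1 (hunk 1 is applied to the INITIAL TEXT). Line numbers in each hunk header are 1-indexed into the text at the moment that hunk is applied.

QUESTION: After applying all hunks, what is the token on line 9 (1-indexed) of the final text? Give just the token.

Answer: eghr

Derivation:
Hunk 1: at line 11 remove [hcat] add [rezsb,gnx,uynj] -> 15 lines: bxvfx yooet tmc bwjv xxp cpuhp zxto mncf eghr gqdu oarvg rezsb gnx uynj mtcl
Hunk 2: at line 8 remove [gqdu] add [koxqj,wcj] -> 16 lines: bxvfx yooet tmc bwjv xxp cpuhp zxto mncf eghr koxqj wcj oarvg rezsb gnx uynj mtcl
Hunk 3: at line 12 remove [rezsb,gnx,uynj] add [wrmgz,dsex,uwn] -> 16 lines: bxvfx yooet tmc bwjv xxp cpuhp zxto mncf eghr koxqj wcj oarvg wrmgz dsex uwn mtcl
Hunk 4: at line 3 remove [bwjv,xxp,cpuhp] add [eoafy,pcni,pivah] -> 16 lines: bxvfx yooet tmc eoafy pcni pivah zxto mncf eghr koxqj wcj oarvg wrmgz dsex uwn mtcl
Hunk 5: at line 3 remove [pcni,pivah] add [ypjv,ooql] -> 16 lines: bxvfx yooet tmc eoafy ypjv ooql zxto mncf eghr koxqj wcj oarvg wrmgz dsex uwn mtcl
Final line 9: eghr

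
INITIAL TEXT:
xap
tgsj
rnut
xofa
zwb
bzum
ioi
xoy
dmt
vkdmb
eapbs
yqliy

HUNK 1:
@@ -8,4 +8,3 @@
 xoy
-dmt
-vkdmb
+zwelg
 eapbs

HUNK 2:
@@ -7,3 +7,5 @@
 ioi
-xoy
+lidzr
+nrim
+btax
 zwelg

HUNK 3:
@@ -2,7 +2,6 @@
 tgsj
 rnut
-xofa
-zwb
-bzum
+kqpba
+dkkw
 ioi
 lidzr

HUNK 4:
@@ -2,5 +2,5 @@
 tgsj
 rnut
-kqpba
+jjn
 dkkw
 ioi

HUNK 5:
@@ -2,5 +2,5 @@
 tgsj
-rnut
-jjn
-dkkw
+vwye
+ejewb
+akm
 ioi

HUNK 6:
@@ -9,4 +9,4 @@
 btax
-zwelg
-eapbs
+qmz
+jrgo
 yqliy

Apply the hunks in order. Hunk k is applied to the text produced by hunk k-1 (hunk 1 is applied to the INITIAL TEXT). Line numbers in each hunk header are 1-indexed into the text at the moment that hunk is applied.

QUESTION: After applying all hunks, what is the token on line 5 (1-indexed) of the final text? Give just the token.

Hunk 1: at line 8 remove [dmt,vkdmb] add [zwelg] -> 11 lines: xap tgsj rnut xofa zwb bzum ioi xoy zwelg eapbs yqliy
Hunk 2: at line 7 remove [xoy] add [lidzr,nrim,btax] -> 13 lines: xap tgsj rnut xofa zwb bzum ioi lidzr nrim btax zwelg eapbs yqliy
Hunk 3: at line 2 remove [xofa,zwb,bzum] add [kqpba,dkkw] -> 12 lines: xap tgsj rnut kqpba dkkw ioi lidzr nrim btax zwelg eapbs yqliy
Hunk 4: at line 2 remove [kqpba] add [jjn] -> 12 lines: xap tgsj rnut jjn dkkw ioi lidzr nrim btax zwelg eapbs yqliy
Hunk 5: at line 2 remove [rnut,jjn,dkkw] add [vwye,ejewb,akm] -> 12 lines: xap tgsj vwye ejewb akm ioi lidzr nrim btax zwelg eapbs yqliy
Hunk 6: at line 9 remove [zwelg,eapbs] add [qmz,jrgo] -> 12 lines: xap tgsj vwye ejewb akm ioi lidzr nrim btax qmz jrgo yqliy
Final line 5: akm

Answer: akm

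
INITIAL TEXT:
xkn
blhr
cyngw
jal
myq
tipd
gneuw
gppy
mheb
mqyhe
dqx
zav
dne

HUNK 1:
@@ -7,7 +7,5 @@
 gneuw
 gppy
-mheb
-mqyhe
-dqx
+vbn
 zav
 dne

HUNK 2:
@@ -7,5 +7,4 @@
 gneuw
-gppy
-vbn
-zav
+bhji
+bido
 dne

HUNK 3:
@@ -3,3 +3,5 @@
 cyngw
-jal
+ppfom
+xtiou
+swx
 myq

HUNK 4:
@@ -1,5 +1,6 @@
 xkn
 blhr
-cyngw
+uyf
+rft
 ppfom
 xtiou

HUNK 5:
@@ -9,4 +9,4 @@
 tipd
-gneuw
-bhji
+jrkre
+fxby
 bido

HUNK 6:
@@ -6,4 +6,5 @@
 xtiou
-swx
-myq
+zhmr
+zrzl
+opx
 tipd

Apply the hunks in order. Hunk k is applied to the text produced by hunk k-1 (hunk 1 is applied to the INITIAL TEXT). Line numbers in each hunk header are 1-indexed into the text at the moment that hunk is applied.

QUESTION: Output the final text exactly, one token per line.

Hunk 1: at line 7 remove [mheb,mqyhe,dqx] add [vbn] -> 11 lines: xkn blhr cyngw jal myq tipd gneuw gppy vbn zav dne
Hunk 2: at line 7 remove [gppy,vbn,zav] add [bhji,bido] -> 10 lines: xkn blhr cyngw jal myq tipd gneuw bhji bido dne
Hunk 3: at line 3 remove [jal] add [ppfom,xtiou,swx] -> 12 lines: xkn blhr cyngw ppfom xtiou swx myq tipd gneuw bhji bido dne
Hunk 4: at line 1 remove [cyngw] add [uyf,rft] -> 13 lines: xkn blhr uyf rft ppfom xtiou swx myq tipd gneuw bhji bido dne
Hunk 5: at line 9 remove [gneuw,bhji] add [jrkre,fxby] -> 13 lines: xkn blhr uyf rft ppfom xtiou swx myq tipd jrkre fxby bido dne
Hunk 6: at line 6 remove [swx,myq] add [zhmr,zrzl,opx] -> 14 lines: xkn blhr uyf rft ppfom xtiou zhmr zrzl opx tipd jrkre fxby bido dne

Answer: xkn
blhr
uyf
rft
ppfom
xtiou
zhmr
zrzl
opx
tipd
jrkre
fxby
bido
dne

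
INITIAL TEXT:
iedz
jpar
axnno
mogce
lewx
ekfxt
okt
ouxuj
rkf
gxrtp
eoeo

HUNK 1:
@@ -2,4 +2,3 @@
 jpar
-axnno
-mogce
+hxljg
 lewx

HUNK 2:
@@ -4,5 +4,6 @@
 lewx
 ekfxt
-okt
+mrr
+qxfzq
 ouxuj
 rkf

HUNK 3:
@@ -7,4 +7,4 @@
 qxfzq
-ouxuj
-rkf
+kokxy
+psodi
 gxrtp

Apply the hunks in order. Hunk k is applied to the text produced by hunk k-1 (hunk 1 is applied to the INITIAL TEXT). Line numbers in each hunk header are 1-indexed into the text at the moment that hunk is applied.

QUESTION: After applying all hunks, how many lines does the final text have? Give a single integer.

Answer: 11

Derivation:
Hunk 1: at line 2 remove [axnno,mogce] add [hxljg] -> 10 lines: iedz jpar hxljg lewx ekfxt okt ouxuj rkf gxrtp eoeo
Hunk 2: at line 4 remove [okt] add [mrr,qxfzq] -> 11 lines: iedz jpar hxljg lewx ekfxt mrr qxfzq ouxuj rkf gxrtp eoeo
Hunk 3: at line 7 remove [ouxuj,rkf] add [kokxy,psodi] -> 11 lines: iedz jpar hxljg lewx ekfxt mrr qxfzq kokxy psodi gxrtp eoeo
Final line count: 11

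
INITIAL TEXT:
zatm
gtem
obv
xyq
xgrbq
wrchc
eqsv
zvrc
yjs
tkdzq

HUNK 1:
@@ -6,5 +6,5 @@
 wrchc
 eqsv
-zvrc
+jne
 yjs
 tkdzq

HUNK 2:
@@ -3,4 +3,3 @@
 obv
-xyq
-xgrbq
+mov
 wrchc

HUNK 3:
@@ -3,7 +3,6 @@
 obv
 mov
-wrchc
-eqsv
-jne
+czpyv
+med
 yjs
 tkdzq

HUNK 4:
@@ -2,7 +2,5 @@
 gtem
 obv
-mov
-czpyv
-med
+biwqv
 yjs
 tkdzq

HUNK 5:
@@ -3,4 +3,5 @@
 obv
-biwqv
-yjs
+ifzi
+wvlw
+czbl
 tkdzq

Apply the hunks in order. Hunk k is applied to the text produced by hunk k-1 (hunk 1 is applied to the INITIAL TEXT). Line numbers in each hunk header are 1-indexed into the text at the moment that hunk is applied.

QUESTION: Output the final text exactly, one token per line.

Answer: zatm
gtem
obv
ifzi
wvlw
czbl
tkdzq

Derivation:
Hunk 1: at line 6 remove [zvrc] add [jne] -> 10 lines: zatm gtem obv xyq xgrbq wrchc eqsv jne yjs tkdzq
Hunk 2: at line 3 remove [xyq,xgrbq] add [mov] -> 9 lines: zatm gtem obv mov wrchc eqsv jne yjs tkdzq
Hunk 3: at line 3 remove [wrchc,eqsv,jne] add [czpyv,med] -> 8 lines: zatm gtem obv mov czpyv med yjs tkdzq
Hunk 4: at line 2 remove [mov,czpyv,med] add [biwqv] -> 6 lines: zatm gtem obv biwqv yjs tkdzq
Hunk 5: at line 3 remove [biwqv,yjs] add [ifzi,wvlw,czbl] -> 7 lines: zatm gtem obv ifzi wvlw czbl tkdzq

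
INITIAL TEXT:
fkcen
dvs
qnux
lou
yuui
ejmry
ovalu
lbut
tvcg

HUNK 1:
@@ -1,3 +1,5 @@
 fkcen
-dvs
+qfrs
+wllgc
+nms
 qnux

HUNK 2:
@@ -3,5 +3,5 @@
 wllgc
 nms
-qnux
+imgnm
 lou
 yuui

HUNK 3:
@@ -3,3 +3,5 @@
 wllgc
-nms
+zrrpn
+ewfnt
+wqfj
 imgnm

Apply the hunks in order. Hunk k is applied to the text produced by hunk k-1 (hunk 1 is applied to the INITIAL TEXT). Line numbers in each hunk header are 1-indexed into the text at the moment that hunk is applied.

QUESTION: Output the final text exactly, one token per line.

Answer: fkcen
qfrs
wllgc
zrrpn
ewfnt
wqfj
imgnm
lou
yuui
ejmry
ovalu
lbut
tvcg

Derivation:
Hunk 1: at line 1 remove [dvs] add [qfrs,wllgc,nms] -> 11 lines: fkcen qfrs wllgc nms qnux lou yuui ejmry ovalu lbut tvcg
Hunk 2: at line 3 remove [qnux] add [imgnm] -> 11 lines: fkcen qfrs wllgc nms imgnm lou yuui ejmry ovalu lbut tvcg
Hunk 3: at line 3 remove [nms] add [zrrpn,ewfnt,wqfj] -> 13 lines: fkcen qfrs wllgc zrrpn ewfnt wqfj imgnm lou yuui ejmry ovalu lbut tvcg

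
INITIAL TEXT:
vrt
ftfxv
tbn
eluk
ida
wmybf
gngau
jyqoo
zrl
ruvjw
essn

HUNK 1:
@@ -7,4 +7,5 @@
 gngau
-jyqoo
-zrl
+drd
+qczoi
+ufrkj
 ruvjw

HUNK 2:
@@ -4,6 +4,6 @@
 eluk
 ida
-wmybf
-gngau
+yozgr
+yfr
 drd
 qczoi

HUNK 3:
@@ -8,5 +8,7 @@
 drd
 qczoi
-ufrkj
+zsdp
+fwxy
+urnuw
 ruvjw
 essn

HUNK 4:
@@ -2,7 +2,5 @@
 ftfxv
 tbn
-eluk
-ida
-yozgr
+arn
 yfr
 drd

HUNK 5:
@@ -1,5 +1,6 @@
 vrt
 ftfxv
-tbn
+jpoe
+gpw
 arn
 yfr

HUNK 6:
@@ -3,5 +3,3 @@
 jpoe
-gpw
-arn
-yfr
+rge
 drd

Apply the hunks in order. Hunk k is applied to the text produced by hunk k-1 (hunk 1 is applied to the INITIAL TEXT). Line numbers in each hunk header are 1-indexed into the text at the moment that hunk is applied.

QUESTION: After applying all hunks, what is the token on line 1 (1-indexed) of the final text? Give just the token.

Answer: vrt

Derivation:
Hunk 1: at line 7 remove [jyqoo,zrl] add [drd,qczoi,ufrkj] -> 12 lines: vrt ftfxv tbn eluk ida wmybf gngau drd qczoi ufrkj ruvjw essn
Hunk 2: at line 4 remove [wmybf,gngau] add [yozgr,yfr] -> 12 lines: vrt ftfxv tbn eluk ida yozgr yfr drd qczoi ufrkj ruvjw essn
Hunk 3: at line 8 remove [ufrkj] add [zsdp,fwxy,urnuw] -> 14 lines: vrt ftfxv tbn eluk ida yozgr yfr drd qczoi zsdp fwxy urnuw ruvjw essn
Hunk 4: at line 2 remove [eluk,ida,yozgr] add [arn] -> 12 lines: vrt ftfxv tbn arn yfr drd qczoi zsdp fwxy urnuw ruvjw essn
Hunk 5: at line 1 remove [tbn] add [jpoe,gpw] -> 13 lines: vrt ftfxv jpoe gpw arn yfr drd qczoi zsdp fwxy urnuw ruvjw essn
Hunk 6: at line 3 remove [gpw,arn,yfr] add [rge] -> 11 lines: vrt ftfxv jpoe rge drd qczoi zsdp fwxy urnuw ruvjw essn
Final line 1: vrt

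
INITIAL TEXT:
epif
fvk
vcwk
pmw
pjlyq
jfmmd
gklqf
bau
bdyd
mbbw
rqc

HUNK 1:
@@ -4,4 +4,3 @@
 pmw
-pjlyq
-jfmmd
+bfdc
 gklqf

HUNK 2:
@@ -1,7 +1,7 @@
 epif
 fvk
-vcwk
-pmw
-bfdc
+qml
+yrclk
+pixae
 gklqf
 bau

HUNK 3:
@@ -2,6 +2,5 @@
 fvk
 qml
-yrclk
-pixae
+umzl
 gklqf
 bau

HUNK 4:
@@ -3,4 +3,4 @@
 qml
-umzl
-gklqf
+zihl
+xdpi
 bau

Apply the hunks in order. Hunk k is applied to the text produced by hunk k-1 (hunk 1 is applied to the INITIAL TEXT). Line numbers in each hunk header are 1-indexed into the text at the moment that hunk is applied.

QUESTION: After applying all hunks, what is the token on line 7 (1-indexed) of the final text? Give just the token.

Answer: bdyd

Derivation:
Hunk 1: at line 4 remove [pjlyq,jfmmd] add [bfdc] -> 10 lines: epif fvk vcwk pmw bfdc gklqf bau bdyd mbbw rqc
Hunk 2: at line 1 remove [vcwk,pmw,bfdc] add [qml,yrclk,pixae] -> 10 lines: epif fvk qml yrclk pixae gklqf bau bdyd mbbw rqc
Hunk 3: at line 2 remove [yrclk,pixae] add [umzl] -> 9 lines: epif fvk qml umzl gklqf bau bdyd mbbw rqc
Hunk 4: at line 3 remove [umzl,gklqf] add [zihl,xdpi] -> 9 lines: epif fvk qml zihl xdpi bau bdyd mbbw rqc
Final line 7: bdyd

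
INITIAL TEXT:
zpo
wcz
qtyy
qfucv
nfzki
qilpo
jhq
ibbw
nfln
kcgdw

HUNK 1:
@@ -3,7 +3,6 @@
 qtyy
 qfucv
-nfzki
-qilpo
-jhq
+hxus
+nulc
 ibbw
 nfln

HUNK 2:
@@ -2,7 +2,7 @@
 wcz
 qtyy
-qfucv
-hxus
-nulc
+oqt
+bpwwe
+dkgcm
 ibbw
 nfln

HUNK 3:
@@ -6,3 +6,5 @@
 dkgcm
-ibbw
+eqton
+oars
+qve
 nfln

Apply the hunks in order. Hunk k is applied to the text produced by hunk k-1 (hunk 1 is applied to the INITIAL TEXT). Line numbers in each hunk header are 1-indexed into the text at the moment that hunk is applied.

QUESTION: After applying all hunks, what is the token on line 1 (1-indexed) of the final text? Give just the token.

Answer: zpo

Derivation:
Hunk 1: at line 3 remove [nfzki,qilpo,jhq] add [hxus,nulc] -> 9 lines: zpo wcz qtyy qfucv hxus nulc ibbw nfln kcgdw
Hunk 2: at line 2 remove [qfucv,hxus,nulc] add [oqt,bpwwe,dkgcm] -> 9 lines: zpo wcz qtyy oqt bpwwe dkgcm ibbw nfln kcgdw
Hunk 3: at line 6 remove [ibbw] add [eqton,oars,qve] -> 11 lines: zpo wcz qtyy oqt bpwwe dkgcm eqton oars qve nfln kcgdw
Final line 1: zpo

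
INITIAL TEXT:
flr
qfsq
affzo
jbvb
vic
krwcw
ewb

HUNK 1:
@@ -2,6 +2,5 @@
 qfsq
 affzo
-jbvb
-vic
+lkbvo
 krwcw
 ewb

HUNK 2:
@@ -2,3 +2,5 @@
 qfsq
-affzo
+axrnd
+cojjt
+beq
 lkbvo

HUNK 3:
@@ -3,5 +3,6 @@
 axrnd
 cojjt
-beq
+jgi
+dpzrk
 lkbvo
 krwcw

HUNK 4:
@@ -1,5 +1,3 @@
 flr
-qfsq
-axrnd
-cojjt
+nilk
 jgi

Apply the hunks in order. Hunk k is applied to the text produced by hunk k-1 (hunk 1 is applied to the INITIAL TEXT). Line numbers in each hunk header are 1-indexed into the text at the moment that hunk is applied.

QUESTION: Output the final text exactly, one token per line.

Hunk 1: at line 2 remove [jbvb,vic] add [lkbvo] -> 6 lines: flr qfsq affzo lkbvo krwcw ewb
Hunk 2: at line 2 remove [affzo] add [axrnd,cojjt,beq] -> 8 lines: flr qfsq axrnd cojjt beq lkbvo krwcw ewb
Hunk 3: at line 3 remove [beq] add [jgi,dpzrk] -> 9 lines: flr qfsq axrnd cojjt jgi dpzrk lkbvo krwcw ewb
Hunk 4: at line 1 remove [qfsq,axrnd,cojjt] add [nilk] -> 7 lines: flr nilk jgi dpzrk lkbvo krwcw ewb

Answer: flr
nilk
jgi
dpzrk
lkbvo
krwcw
ewb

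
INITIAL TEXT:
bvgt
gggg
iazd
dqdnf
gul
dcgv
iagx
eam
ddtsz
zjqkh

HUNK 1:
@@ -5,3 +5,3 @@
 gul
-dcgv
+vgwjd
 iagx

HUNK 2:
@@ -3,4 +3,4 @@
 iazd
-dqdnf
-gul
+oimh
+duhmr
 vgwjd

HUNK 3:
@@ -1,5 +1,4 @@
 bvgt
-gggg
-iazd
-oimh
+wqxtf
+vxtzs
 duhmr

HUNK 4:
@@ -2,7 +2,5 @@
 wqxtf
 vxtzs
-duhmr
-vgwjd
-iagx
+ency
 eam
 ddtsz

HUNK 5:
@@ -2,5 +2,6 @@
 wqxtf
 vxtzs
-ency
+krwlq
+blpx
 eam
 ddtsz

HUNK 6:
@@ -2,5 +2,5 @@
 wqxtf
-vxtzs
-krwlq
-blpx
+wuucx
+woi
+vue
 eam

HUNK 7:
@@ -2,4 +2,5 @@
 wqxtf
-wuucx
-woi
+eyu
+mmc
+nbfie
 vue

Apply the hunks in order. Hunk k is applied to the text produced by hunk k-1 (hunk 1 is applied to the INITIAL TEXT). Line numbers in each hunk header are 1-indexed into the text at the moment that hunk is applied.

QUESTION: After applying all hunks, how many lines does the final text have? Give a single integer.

Hunk 1: at line 5 remove [dcgv] add [vgwjd] -> 10 lines: bvgt gggg iazd dqdnf gul vgwjd iagx eam ddtsz zjqkh
Hunk 2: at line 3 remove [dqdnf,gul] add [oimh,duhmr] -> 10 lines: bvgt gggg iazd oimh duhmr vgwjd iagx eam ddtsz zjqkh
Hunk 3: at line 1 remove [gggg,iazd,oimh] add [wqxtf,vxtzs] -> 9 lines: bvgt wqxtf vxtzs duhmr vgwjd iagx eam ddtsz zjqkh
Hunk 4: at line 2 remove [duhmr,vgwjd,iagx] add [ency] -> 7 lines: bvgt wqxtf vxtzs ency eam ddtsz zjqkh
Hunk 5: at line 2 remove [ency] add [krwlq,blpx] -> 8 lines: bvgt wqxtf vxtzs krwlq blpx eam ddtsz zjqkh
Hunk 6: at line 2 remove [vxtzs,krwlq,blpx] add [wuucx,woi,vue] -> 8 lines: bvgt wqxtf wuucx woi vue eam ddtsz zjqkh
Hunk 7: at line 2 remove [wuucx,woi] add [eyu,mmc,nbfie] -> 9 lines: bvgt wqxtf eyu mmc nbfie vue eam ddtsz zjqkh
Final line count: 9

Answer: 9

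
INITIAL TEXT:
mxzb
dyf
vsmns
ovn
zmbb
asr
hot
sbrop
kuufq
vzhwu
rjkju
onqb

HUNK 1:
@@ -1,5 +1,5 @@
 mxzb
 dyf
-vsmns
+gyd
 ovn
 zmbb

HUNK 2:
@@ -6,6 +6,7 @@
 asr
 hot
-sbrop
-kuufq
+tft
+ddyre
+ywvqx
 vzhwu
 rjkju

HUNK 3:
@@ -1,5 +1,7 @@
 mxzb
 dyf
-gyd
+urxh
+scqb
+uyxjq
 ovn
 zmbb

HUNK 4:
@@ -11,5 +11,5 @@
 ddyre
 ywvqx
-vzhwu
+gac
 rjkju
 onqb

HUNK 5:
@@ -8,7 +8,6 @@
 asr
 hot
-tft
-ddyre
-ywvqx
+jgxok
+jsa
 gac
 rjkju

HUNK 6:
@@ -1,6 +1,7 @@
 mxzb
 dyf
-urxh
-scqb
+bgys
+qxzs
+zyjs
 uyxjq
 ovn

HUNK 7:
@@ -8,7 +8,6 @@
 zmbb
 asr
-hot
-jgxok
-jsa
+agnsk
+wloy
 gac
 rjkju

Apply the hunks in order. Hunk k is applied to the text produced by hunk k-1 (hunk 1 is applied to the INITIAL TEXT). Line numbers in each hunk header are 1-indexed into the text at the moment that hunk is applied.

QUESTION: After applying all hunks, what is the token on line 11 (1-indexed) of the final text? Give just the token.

Hunk 1: at line 1 remove [vsmns] add [gyd] -> 12 lines: mxzb dyf gyd ovn zmbb asr hot sbrop kuufq vzhwu rjkju onqb
Hunk 2: at line 6 remove [sbrop,kuufq] add [tft,ddyre,ywvqx] -> 13 lines: mxzb dyf gyd ovn zmbb asr hot tft ddyre ywvqx vzhwu rjkju onqb
Hunk 3: at line 1 remove [gyd] add [urxh,scqb,uyxjq] -> 15 lines: mxzb dyf urxh scqb uyxjq ovn zmbb asr hot tft ddyre ywvqx vzhwu rjkju onqb
Hunk 4: at line 11 remove [vzhwu] add [gac] -> 15 lines: mxzb dyf urxh scqb uyxjq ovn zmbb asr hot tft ddyre ywvqx gac rjkju onqb
Hunk 5: at line 8 remove [tft,ddyre,ywvqx] add [jgxok,jsa] -> 14 lines: mxzb dyf urxh scqb uyxjq ovn zmbb asr hot jgxok jsa gac rjkju onqb
Hunk 6: at line 1 remove [urxh,scqb] add [bgys,qxzs,zyjs] -> 15 lines: mxzb dyf bgys qxzs zyjs uyxjq ovn zmbb asr hot jgxok jsa gac rjkju onqb
Hunk 7: at line 8 remove [hot,jgxok,jsa] add [agnsk,wloy] -> 14 lines: mxzb dyf bgys qxzs zyjs uyxjq ovn zmbb asr agnsk wloy gac rjkju onqb
Final line 11: wloy

Answer: wloy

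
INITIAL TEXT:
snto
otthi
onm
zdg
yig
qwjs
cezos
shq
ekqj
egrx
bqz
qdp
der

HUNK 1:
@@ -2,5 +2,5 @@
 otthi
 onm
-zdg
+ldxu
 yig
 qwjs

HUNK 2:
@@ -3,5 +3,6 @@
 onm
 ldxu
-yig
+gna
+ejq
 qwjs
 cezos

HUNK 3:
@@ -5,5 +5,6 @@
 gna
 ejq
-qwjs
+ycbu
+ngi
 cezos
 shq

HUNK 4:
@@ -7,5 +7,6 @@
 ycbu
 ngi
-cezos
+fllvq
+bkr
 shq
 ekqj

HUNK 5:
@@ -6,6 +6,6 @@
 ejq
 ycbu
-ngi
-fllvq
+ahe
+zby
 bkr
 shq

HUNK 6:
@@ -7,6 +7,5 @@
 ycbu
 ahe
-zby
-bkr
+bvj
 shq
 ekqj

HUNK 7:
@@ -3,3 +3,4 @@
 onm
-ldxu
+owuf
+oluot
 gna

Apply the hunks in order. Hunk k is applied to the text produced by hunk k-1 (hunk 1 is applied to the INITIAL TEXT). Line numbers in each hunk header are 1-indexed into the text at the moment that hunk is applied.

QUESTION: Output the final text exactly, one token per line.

Hunk 1: at line 2 remove [zdg] add [ldxu] -> 13 lines: snto otthi onm ldxu yig qwjs cezos shq ekqj egrx bqz qdp der
Hunk 2: at line 3 remove [yig] add [gna,ejq] -> 14 lines: snto otthi onm ldxu gna ejq qwjs cezos shq ekqj egrx bqz qdp der
Hunk 3: at line 5 remove [qwjs] add [ycbu,ngi] -> 15 lines: snto otthi onm ldxu gna ejq ycbu ngi cezos shq ekqj egrx bqz qdp der
Hunk 4: at line 7 remove [cezos] add [fllvq,bkr] -> 16 lines: snto otthi onm ldxu gna ejq ycbu ngi fllvq bkr shq ekqj egrx bqz qdp der
Hunk 5: at line 6 remove [ngi,fllvq] add [ahe,zby] -> 16 lines: snto otthi onm ldxu gna ejq ycbu ahe zby bkr shq ekqj egrx bqz qdp der
Hunk 6: at line 7 remove [zby,bkr] add [bvj] -> 15 lines: snto otthi onm ldxu gna ejq ycbu ahe bvj shq ekqj egrx bqz qdp der
Hunk 7: at line 3 remove [ldxu] add [owuf,oluot] -> 16 lines: snto otthi onm owuf oluot gna ejq ycbu ahe bvj shq ekqj egrx bqz qdp der

Answer: snto
otthi
onm
owuf
oluot
gna
ejq
ycbu
ahe
bvj
shq
ekqj
egrx
bqz
qdp
der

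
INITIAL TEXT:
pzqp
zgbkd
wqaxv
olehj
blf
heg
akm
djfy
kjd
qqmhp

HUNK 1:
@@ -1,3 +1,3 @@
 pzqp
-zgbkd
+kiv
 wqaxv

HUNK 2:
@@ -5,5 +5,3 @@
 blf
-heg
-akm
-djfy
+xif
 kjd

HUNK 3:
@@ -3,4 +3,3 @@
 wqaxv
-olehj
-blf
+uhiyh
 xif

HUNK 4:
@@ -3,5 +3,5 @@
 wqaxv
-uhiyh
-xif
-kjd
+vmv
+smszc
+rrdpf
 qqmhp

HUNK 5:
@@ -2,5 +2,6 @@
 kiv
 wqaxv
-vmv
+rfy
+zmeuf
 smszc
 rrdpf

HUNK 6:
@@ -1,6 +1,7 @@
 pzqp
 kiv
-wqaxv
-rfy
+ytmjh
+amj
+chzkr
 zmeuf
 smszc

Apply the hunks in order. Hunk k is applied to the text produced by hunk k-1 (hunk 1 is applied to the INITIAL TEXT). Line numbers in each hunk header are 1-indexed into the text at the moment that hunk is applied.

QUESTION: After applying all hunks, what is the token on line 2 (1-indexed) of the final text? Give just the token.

Answer: kiv

Derivation:
Hunk 1: at line 1 remove [zgbkd] add [kiv] -> 10 lines: pzqp kiv wqaxv olehj blf heg akm djfy kjd qqmhp
Hunk 2: at line 5 remove [heg,akm,djfy] add [xif] -> 8 lines: pzqp kiv wqaxv olehj blf xif kjd qqmhp
Hunk 3: at line 3 remove [olehj,blf] add [uhiyh] -> 7 lines: pzqp kiv wqaxv uhiyh xif kjd qqmhp
Hunk 4: at line 3 remove [uhiyh,xif,kjd] add [vmv,smszc,rrdpf] -> 7 lines: pzqp kiv wqaxv vmv smszc rrdpf qqmhp
Hunk 5: at line 2 remove [vmv] add [rfy,zmeuf] -> 8 lines: pzqp kiv wqaxv rfy zmeuf smszc rrdpf qqmhp
Hunk 6: at line 1 remove [wqaxv,rfy] add [ytmjh,amj,chzkr] -> 9 lines: pzqp kiv ytmjh amj chzkr zmeuf smszc rrdpf qqmhp
Final line 2: kiv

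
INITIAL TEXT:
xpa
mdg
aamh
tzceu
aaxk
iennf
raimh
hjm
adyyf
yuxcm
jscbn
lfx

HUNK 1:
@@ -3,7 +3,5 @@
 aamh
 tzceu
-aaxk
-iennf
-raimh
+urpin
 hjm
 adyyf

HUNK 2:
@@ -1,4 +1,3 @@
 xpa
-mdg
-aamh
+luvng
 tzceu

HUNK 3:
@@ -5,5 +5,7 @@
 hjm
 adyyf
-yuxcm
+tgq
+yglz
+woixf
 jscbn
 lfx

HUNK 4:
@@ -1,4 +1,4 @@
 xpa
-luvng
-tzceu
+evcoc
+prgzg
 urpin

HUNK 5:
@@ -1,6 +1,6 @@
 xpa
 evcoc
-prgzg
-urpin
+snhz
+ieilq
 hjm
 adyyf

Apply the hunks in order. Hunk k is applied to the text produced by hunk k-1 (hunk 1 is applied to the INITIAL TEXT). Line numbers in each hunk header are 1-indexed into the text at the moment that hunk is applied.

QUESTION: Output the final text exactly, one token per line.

Answer: xpa
evcoc
snhz
ieilq
hjm
adyyf
tgq
yglz
woixf
jscbn
lfx

Derivation:
Hunk 1: at line 3 remove [aaxk,iennf,raimh] add [urpin] -> 10 lines: xpa mdg aamh tzceu urpin hjm adyyf yuxcm jscbn lfx
Hunk 2: at line 1 remove [mdg,aamh] add [luvng] -> 9 lines: xpa luvng tzceu urpin hjm adyyf yuxcm jscbn lfx
Hunk 3: at line 5 remove [yuxcm] add [tgq,yglz,woixf] -> 11 lines: xpa luvng tzceu urpin hjm adyyf tgq yglz woixf jscbn lfx
Hunk 4: at line 1 remove [luvng,tzceu] add [evcoc,prgzg] -> 11 lines: xpa evcoc prgzg urpin hjm adyyf tgq yglz woixf jscbn lfx
Hunk 5: at line 1 remove [prgzg,urpin] add [snhz,ieilq] -> 11 lines: xpa evcoc snhz ieilq hjm adyyf tgq yglz woixf jscbn lfx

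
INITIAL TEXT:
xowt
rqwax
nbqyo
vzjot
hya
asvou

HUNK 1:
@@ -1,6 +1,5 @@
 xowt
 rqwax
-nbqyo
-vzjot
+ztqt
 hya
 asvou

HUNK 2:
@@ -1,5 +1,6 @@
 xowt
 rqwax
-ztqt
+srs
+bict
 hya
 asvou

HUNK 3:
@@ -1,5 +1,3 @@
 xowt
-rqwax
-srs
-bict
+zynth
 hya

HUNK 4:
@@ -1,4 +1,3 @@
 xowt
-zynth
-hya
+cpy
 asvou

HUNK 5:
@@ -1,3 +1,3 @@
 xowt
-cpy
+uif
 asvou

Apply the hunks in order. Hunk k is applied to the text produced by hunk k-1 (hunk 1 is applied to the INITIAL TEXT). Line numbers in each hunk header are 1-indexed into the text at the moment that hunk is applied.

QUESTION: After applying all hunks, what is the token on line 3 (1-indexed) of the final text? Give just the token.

Hunk 1: at line 1 remove [nbqyo,vzjot] add [ztqt] -> 5 lines: xowt rqwax ztqt hya asvou
Hunk 2: at line 1 remove [ztqt] add [srs,bict] -> 6 lines: xowt rqwax srs bict hya asvou
Hunk 3: at line 1 remove [rqwax,srs,bict] add [zynth] -> 4 lines: xowt zynth hya asvou
Hunk 4: at line 1 remove [zynth,hya] add [cpy] -> 3 lines: xowt cpy asvou
Hunk 5: at line 1 remove [cpy] add [uif] -> 3 lines: xowt uif asvou
Final line 3: asvou

Answer: asvou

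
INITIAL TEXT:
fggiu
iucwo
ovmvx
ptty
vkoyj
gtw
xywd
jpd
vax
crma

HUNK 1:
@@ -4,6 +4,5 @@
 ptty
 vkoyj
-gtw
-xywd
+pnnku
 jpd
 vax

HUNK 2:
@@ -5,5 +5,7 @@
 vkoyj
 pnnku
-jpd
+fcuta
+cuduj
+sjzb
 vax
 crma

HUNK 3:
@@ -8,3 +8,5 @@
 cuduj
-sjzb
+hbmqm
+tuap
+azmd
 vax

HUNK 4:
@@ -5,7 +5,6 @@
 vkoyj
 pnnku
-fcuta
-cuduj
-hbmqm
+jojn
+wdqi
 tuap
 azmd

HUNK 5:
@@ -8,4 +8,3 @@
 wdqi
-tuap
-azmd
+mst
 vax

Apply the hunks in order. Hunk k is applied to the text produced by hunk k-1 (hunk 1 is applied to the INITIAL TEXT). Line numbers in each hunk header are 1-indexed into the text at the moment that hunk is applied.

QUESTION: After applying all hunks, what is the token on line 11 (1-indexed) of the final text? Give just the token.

Answer: crma

Derivation:
Hunk 1: at line 4 remove [gtw,xywd] add [pnnku] -> 9 lines: fggiu iucwo ovmvx ptty vkoyj pnnku jpd vax crma
Hunk 2: at line 5 remove [jpd] add [fcuta,cuduj,sjzb] -> 11 lines: fggiu iucwo ovmvx ptty vkoyj pnnku fcuta cuduj sjzb vax crma
Hunk 3: at line 8 remove [sjzb] add [hbmqm,tuap,azmd] -> 13 lines: fggiu iucwo ovmvx ptty vkoyj pnnku fcuta cuduj hbmqm tuap azmd vax crma
Hunk 4: at line 5 remove [fcuta,cuduj,hbmqm] add [jojn,wdqi] -> 12 lines: fggiu iucwo ovmvx ptty vkoyj pnnku jojn wdqi tuap azmd vax crma
Hunk 5: at line 8 remove [tuap,azmd] add [mst] -> 11 lines: fggiu iucwo ovmvx ptty vkoyj pnnku jojn wdqi mst vax crma
Final line 11: crma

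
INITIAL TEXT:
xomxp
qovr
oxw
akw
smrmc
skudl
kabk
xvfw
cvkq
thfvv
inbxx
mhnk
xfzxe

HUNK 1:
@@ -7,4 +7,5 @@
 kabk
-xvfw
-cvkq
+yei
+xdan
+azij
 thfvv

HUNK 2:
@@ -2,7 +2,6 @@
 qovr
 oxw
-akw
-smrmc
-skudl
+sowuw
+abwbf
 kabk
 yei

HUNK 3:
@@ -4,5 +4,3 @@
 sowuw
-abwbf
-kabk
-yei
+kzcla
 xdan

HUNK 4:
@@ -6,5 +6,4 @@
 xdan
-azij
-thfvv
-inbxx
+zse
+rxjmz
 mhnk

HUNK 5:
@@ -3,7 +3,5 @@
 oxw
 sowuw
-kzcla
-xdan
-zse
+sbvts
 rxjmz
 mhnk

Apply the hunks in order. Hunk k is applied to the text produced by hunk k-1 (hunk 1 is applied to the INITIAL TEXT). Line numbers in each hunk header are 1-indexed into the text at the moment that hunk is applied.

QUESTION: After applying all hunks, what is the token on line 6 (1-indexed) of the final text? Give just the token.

Answer: rxjmz

Derivation:
Hunk 1: at line 7 remove [xvfw,cvkq] add [yei,xdan,azij] -> 14 lines: xomxp qovr oxw akw smrmc skudl kabk yei xdan azij thfvv inbxx mhnk xfzxe
Hunk 2: at line 2 remove [akw,smrmc,skudl] add [sowuw,abwbf] -> 13 lines: xomxp qovr oxw sowuw abwbf kabk yei xdan azij thfvv inbxx mhnk xfzxe
Hunk 3: at line 4 remove [abwbf,kabk,yei] add [kzcla] -> 11 lines: xomxp qovr oxw sowuw kzcla xdan azij thfvv inbxx mhnk xfzxe
Hunk 4: at line 6 remove [azij,thfvv,inbxx] add [zse,rxjmz] -> 10 lines: xomxp qovr oxw sowuw kzcla xdan zse rxjmz mhnk xfzxe
Hunk 5: at line 3 remove [kzcla,xdan,zse] add [sbvts] -> 8 lines: xomxp qovr oxw sowuw sbvts rxjmz mhnk xfzxe
Final line 6: rxjmz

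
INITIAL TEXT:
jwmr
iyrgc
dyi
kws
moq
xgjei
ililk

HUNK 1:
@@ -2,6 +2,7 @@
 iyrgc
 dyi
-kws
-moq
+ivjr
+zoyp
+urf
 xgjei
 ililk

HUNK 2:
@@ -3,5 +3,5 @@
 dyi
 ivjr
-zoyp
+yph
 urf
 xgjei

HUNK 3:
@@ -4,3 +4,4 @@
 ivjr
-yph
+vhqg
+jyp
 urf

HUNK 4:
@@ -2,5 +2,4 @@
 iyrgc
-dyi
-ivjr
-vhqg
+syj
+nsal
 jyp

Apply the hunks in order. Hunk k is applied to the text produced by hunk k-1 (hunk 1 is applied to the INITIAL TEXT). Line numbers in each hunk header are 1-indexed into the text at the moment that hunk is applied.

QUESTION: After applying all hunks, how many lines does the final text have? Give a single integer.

Hunk 1: at line 2 remove [kws,moq] add [ivjr,zoyp,urf] -> 8 lines: jwmr iyrgc dyi ivjr zoyp urf xgjei ililk
Hunk 2: at line 3 remove [zoyp] add [yph] -> 8 lines: jwmr iyrgc dyi ivjr yph urf xgjei ililk
Hunk 3: at line 4 remove [yph] add [vhqg,jyp] -> 9 lines: jwmr iyrgc dyi ivjr vhqg jyp urf xgjei ililk
Hunk 4: at line 2 remove [dyi,ivjr,vhqg] add [syj,nsal] -> 8 lines: jwmr iyrgc syj nsal jyp urf xgjei ililk
Final line count: 8

Answer: 8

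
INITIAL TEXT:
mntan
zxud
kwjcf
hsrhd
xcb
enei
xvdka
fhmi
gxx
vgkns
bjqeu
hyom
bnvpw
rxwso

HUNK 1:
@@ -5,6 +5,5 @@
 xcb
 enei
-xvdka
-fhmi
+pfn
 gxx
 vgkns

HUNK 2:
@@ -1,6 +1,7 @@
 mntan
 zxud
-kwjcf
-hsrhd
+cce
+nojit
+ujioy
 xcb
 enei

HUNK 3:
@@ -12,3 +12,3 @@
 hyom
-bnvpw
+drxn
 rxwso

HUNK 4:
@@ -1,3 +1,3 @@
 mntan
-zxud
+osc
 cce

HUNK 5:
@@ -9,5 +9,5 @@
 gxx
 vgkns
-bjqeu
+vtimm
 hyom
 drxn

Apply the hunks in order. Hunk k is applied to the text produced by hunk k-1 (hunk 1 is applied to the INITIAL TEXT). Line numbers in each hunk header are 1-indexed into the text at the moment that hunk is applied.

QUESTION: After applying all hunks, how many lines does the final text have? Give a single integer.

Hunk 1: at line 5 remove [xvdka,fhmi] add [pfn] -> 13 lines: mntan zxud kwjcf hsrhd xcb enei pfn gxx vgkns bjqeu hyom bnvpw rxwso
Hunk 2: at line 1 remove [kwjcf,hsrhd] add [cce,nojit,ujioy] -> 14 lines: mntan zxud cce nojit ujioy xcb enei pfn gxx vgkns bjqeu hyom bnvpw rxwso
Hunk 3: at line 12 remove [bnvpw] add [drxn] -> 14 lines: mntan zxud cce nojit ujioy xcb enei pfn gxx vgkns bjqeu hyom drxn rxwso
Hunk 4: at line 1 remove [zxud] add [osc] -> 14 lines: mntan osc cce nojit ujioy xcb enei pfn gxx vgkns bjqeu hyom drxn rxwso
Hunk 5: at line 9 remove [bjqeu] add [vtimm] -> 14 lines: mntan osc cce nojit ujioy xcb enei pfn gxx vgkns vtimm hyom drxn rxwso
Final line count: 14

Answer: 14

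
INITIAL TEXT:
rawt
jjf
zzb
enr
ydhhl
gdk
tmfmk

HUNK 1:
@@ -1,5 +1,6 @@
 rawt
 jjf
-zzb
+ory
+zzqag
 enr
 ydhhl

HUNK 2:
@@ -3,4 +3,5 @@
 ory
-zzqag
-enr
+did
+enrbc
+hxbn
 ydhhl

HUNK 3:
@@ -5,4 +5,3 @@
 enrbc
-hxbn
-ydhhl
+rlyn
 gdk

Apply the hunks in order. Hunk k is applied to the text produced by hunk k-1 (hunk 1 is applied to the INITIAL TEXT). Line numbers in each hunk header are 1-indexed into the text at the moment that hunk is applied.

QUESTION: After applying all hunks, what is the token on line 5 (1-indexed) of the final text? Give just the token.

Hunk 1: at line 1 remove [zzb] add [ory,zzqag] -> 8 lines: rawt jjf ory zzqag enr ydhhl gdk tmfmk
Hunk 2: at line 3 remove [zzqag,enr] add [did,enrbc,hxbn] -> 9 lines: rawt jjf ory did enrbc hxbn ydhhl gdk tmfmk
Hunk 3: at line 5 remove [hxbn,ydhhl] add [rlyn] -> 8 lines: rawt jjf ory did enrbc rlyn gdk tmfmk
Final line 5: enrbc

Answer: enrbc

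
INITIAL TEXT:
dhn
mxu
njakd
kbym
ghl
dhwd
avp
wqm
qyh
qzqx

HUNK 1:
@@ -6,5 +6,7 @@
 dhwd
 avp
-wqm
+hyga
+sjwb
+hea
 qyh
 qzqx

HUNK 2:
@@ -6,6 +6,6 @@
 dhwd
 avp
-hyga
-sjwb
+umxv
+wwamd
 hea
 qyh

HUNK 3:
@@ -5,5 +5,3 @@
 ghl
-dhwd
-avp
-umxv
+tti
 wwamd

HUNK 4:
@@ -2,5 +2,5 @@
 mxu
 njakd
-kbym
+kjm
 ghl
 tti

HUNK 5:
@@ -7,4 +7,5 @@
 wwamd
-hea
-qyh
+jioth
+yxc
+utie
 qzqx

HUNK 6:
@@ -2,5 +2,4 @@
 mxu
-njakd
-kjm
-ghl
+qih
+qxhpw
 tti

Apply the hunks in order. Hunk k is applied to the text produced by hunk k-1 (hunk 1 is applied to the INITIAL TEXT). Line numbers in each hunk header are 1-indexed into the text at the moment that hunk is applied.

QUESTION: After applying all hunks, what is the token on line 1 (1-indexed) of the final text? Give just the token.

Hunk 1: at line 6 remove [wqm] add [hyga,sjwb,hea] -> 12 lines: dhn mxu njakd kbym ghl dhwd avp hyga sjwb hea qyh qzqx
Hunk 2: at line 6 remove [hyga,sjwb] add [umxv,wwamd] -> 12 lines: dhn mxu njakd kbym ghl dhwd avp umxv wwamd hea qyh qzqx
Hunk 3: at line 5 remove [dhwd,avp,umxv] add [tti] -> 10 lines: dhn mxu njakd kbym ghl tti wwamd hea qyh qzqx
Hunk 4: at line 2 remove [kbym] add [kjm] -> 10 lines: dhn mxu njakd kjm ghl tti wwamd hea qyh qzqx
Hunk 5: at line 7 remove [hea,qyh] add [jioth,yxc,utie] -> 11 lines: dhn mxu njakd kjm ghl tti wwamd jioth yxc utie qzqx
Hunk 6: at line 2 remove [njakd,kjm,ghl] add [qih,qxhpw] -> 10 lines: dhn mxu qih qxhpw tti wwamd jioth yxc utie qzqx
Final line 1: dhn

Answer: dhn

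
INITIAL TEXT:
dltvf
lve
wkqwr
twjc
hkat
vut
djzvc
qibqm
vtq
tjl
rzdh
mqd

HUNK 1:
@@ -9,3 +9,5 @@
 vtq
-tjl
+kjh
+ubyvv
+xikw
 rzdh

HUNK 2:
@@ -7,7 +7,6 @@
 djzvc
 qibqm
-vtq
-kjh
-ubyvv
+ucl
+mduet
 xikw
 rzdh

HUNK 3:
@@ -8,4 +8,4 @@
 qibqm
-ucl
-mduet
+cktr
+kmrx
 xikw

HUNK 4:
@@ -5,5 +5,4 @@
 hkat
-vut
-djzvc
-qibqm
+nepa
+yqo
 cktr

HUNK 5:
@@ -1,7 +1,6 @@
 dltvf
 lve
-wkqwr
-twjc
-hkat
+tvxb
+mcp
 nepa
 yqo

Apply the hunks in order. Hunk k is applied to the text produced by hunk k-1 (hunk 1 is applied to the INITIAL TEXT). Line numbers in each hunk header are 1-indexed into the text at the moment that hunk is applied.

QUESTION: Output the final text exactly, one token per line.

Hunk 1: at line 9 remove [tjl] add [kjh,ubyvv,xikw] -> 14 lines: dltvf lve wkqwr twjc hkat vut djzvc qibqm vtq kjh ubyvv xikw rzdh mqd
Hunk 2: at line 7 remove [vtq,kjh,ubyvv] add [ucl,mduet] -> 13 lines: dltvf lve wkqwr twjc hkat vut djzvc qibqm ucl mduet xikw rzdh mqd
Hunk 3: at line 8 remove [ucl,mduet] add [cktr,kmrx] -> 13 lines: dltvf lve wkqwr twjc hkat vut djzvc qibqm cktr kmrx xikw rzdh mqd
Hunk 4: at line 5 remove [vut,djzvc,qibqm] add [nepa,yqo] -> 12 lines: dltvf lve wkqwr twjc hkat nepa yqo cktr kmrx xikw rzdh mqd
Hunk 5: at line 1 remove [wkqwr,twjc,hkat] add [tvxb,mcp] -> 11 lines: dltvf lve tvxb mcp nepa yqo cktr kmrx xikw rzdh mqd

Answer: dltvf
lve
tvxb
mcp
nepa
yqo
cktr
kmrx
xikw
rzdh
mqd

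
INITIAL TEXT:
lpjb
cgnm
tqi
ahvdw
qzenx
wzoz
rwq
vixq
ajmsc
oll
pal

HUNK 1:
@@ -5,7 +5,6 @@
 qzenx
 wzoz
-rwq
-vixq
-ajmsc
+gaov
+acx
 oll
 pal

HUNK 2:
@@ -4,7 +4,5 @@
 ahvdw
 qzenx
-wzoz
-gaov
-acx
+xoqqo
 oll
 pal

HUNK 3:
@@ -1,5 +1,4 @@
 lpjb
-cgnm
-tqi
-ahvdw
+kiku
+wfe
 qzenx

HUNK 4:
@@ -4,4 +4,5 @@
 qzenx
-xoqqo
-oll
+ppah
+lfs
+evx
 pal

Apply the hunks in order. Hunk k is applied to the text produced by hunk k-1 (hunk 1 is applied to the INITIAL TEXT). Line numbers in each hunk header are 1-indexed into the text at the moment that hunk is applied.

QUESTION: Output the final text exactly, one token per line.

Hunk 1: at line 5 remove [rwq,vixq,ajmsc] add [gaov,acx] -> 10 lines: lpjb cgnm tqi ahvdw qzenx wzoz gaov acx oll pal
Hunk 2: at line 4 remove [wzoz,gaov,acx] add [xoqqo] -> 8 lines: lpjb cgnm tqi ahvdw qzenx xoqqo oll pal
Hunk 3: at line 1 remove [cgnm,tqi,ahvdw] add [kiku,wfe] -> 7 lines: lpjb kiku wfe qzenx xoqqo oll pal
Hunk 4: at line 4 remove [xoqqo,oll] add [ppah,lfs,evx] -> 8 lines: lpjb kiku wfe qzenx ppah lfs evx pal

Answer: lpjb
kiku
wfe
qzenx
ppah
lfs
evx
pal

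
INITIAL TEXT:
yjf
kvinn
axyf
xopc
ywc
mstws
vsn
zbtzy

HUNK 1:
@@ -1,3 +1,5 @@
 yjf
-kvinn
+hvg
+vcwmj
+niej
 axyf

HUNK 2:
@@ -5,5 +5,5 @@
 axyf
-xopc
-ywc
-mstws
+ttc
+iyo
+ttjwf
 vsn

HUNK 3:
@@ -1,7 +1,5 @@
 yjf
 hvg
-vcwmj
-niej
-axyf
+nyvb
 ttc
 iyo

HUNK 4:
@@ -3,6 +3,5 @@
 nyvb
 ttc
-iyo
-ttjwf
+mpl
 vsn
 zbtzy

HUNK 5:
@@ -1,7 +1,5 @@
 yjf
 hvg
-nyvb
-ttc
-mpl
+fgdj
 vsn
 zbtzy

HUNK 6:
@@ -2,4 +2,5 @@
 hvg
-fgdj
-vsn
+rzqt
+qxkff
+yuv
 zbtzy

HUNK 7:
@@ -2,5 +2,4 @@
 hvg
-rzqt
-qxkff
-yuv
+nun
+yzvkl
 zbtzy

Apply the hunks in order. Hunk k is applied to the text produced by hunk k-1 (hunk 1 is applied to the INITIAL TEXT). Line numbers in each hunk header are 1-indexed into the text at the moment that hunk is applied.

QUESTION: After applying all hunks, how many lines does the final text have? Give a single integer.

Hunk 1: at line 1 remove [kvinn] add [hvg,vcwmj,niej] -> 10 lines: yjf hvg vcwmj niej axyf xopc ywc mstws vsn zbtzy
Hunk 2: at line 5 remove [xopc,ywc,mstws] add [ttc,iyo,ttjwf] -> 10 lines: yjf hvg vcwmj niej axyf ttc iyo ttjwf vsn zbtzy
Hunk 3: at line 1 remove [vcwmj,niej,axyf] add [nyvb] -> 8 lines: yjf hvg nyvb ttc iyo ttjwf vsn zbtzy
Hunk 4: at line 3 remove [iyo,ttjwf] add [mpl] -> 7 lines: yjf hvg nyvb ttc mpl vsn zbtzy
Hunk 5: at line 1 remove [nyvb,ttc,mpl] add [fgdj] -> 5 lines: yjf hvg fgdj vsn zbtzy
Hunk 6: at line 2 remove [fgdj,vsn] add [rzqt,qxkff,yuv] -> 6 lines: yjf hvg rzqt qxkff yuv zbtzy
Hunk 7: at line 2 remove [rzqt,qxkff,yuv] add [nun,yzvkl] -> 5 lines: yjf hvg nun yzvkl zbtzy
Final line count: 5

Answer: 5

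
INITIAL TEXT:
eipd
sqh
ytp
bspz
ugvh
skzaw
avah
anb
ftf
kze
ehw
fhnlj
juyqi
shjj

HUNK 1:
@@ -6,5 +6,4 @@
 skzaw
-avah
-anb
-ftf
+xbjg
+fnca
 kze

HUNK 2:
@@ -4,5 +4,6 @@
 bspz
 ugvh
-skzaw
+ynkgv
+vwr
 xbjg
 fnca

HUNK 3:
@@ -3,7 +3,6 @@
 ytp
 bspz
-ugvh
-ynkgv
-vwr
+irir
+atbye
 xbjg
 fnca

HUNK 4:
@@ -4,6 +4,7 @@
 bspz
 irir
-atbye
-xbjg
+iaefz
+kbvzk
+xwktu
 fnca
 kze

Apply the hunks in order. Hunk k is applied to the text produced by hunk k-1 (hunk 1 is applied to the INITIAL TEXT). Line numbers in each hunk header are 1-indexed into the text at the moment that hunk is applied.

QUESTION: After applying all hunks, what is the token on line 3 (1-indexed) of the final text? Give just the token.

Hunk 1: at line 6 remove [avah,anb,ftf] add [xbjg,fnca] -> 13 lines: eipd sqh ytp bspz ugvh skzaw xbjg fnca kze ehw fhnlj juyqi shjj
Hunk 2: at line 4 remove [skzaw] add [ynkgv,vwr] -> 14 lines: eipd sqh ytp bspz ugvh ynkgv vwr xbjg fnca kze ehw fhnlj juyqi shjj
Hunk 3: at line 3 remove [ugvh,ynkgv,vwr] add [irir,atbye] -> 13 lines: eipd sqh ytp bspz irir atbye xbjg fnca kze ehw fhnlj juyqi shjj
Hunk 4: at line 4 remove [atbye,xbjg] add [iaefz,kbvzk,xwktu] -> 14 lines: eipd sqh ytp bspz irir iaefz kbvzk xwktu fnca kze ehw fhnlj juyqi shjj
Final line 3: ytp

Answer: ytp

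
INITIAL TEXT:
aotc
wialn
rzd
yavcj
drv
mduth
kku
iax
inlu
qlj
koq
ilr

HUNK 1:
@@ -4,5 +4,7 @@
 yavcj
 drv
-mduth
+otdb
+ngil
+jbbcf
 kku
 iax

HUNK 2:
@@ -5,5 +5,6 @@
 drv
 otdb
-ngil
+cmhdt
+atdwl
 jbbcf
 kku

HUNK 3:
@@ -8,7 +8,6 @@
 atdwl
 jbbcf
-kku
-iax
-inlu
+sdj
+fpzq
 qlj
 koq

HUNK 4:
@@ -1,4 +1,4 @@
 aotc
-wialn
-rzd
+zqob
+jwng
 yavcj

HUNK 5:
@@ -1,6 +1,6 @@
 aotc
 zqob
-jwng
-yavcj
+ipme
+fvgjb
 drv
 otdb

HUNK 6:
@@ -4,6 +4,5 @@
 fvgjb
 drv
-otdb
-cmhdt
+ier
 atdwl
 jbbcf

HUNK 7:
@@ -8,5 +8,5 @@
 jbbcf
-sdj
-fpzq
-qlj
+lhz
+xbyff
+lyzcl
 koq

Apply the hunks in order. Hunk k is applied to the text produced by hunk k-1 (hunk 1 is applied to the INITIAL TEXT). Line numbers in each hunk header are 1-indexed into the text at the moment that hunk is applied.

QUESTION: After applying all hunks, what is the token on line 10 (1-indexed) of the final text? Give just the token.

Hunk 1: at line 4 remove [mduth] add [otdb,ngil,jbbcf] -> 14 lines: aotc wialn rzd yavcj drv otdb ngil jbbcf kku iax inlu qlj koq ilr
Hunk 2: at line 5 remove [ngil] add [cmhdt,atdwl] -> 15 lines: aotc wialn rzd yavcj drv otdb cmhdt atdwl jbbcf kku iax inlu qlj koq ilr
Hunk 3: at line 8 remove [kku,iax,inlu] add [sdj,fpzq] -> 14 lines: aotc wialn rzd yavcj drv otdb cmhdt atdwl jbbcf sdj fpzq qlj koq ilr
Hunk 4: at line 1 remove [wialn,rzd] add [zqob,jwng] -> 14 lines: aotc zqob jwng yavcj drv otdb cmhdt atdwl jbbcf sdj fpzq qlj koq ilr
Hunk 5: at line 1 remove [jwng,yavcj] add [ipme,fvgjb] -> 14 lines: aotc zqob ipme fvgjb drv otdb cmhdt atdwl jbbcf sdj fpzq qlj koq ilr
Hunk 6: at line 4 remove [otdb,cmhdt] add [ier] -> 13 lines: aotc zqob ipme fvgjb drv ier atdwl jbbcf sdj fpzq qlj koq ilr
Hunk 7: at line 8 remove [sdj,fpzq,qlj] add [lhz,xbyff,lyzcl] -> 13 lines: aotc zqob ipme fvgjb drv ier atdwl jbbcf lhz xbyff lyzcl koq ilr
Final line 10: xbyff

Answer: xbyff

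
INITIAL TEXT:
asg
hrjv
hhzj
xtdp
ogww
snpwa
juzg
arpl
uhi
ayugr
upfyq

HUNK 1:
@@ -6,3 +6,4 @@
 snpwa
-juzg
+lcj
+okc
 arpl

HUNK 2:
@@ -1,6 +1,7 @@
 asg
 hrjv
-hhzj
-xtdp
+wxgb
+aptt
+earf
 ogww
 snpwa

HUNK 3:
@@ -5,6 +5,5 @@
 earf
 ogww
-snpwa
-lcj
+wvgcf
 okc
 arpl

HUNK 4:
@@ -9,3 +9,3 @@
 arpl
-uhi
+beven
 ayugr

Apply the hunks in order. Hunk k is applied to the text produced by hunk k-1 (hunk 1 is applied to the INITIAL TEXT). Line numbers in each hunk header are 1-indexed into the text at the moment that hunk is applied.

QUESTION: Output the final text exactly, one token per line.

Hunk 1: at line 6 remove [juzg] add [lcj,okc] -> 12 lines: asg hrjv hhzj xtdp ogww snpwa lcj okc arpl uhi ayugr upfyq
Hunk 2: at line 1 remove [hhzj,xtdp] add [wxgb,aptt,earf] -> 13 lines: asg hrjv wxgb aptt earf ogww snpwa lcj okc arpl uhi ayugr upfyq
Hunk 3: at line 5 remove [snpwa,lcj] add [wvgcf] -> 12 lines: asg hrjv wxgb aptt earf ogww wvgcf okc arpl uhi ayugr upfyq
Hunk 4: at line 9 remove [uhi] add [beven] -> 12 lines: asg hrjv wxgb aptt earf ogww wvgcf okc arpl beven ayugr upfyq

Answer: asg
hrjv
wxgb
aptt
earf
ogww
wvgcf
okc
arpl
beven
ayugr
upfyq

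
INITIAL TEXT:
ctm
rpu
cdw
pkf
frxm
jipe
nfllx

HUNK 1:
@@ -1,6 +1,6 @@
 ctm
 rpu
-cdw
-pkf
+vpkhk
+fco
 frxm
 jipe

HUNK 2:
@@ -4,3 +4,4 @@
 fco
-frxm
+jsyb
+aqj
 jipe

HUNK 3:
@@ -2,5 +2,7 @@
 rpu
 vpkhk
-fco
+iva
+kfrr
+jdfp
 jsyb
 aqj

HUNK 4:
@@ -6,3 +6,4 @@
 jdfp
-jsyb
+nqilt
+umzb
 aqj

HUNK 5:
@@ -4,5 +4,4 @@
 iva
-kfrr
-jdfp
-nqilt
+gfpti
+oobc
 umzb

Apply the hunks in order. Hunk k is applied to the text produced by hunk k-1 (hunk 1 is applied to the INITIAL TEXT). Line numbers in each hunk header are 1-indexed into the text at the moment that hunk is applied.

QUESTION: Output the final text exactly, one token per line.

Hunk 1: at line 1 remove [cdw,pkf] add [vpkhk,fco] -> 7 lines: ctm rpu vpkhk fco frxm jipe nfllx
Hunk 2: at line 4 remove [frxm] add [jsyb,aqj] -> 8 lines: ctm rpu vpkhk fco jsyb aqj jipe nfllx
Hunk 3: at line 2 remove [fco] add [iva,kfrr,jdfp] -> 10 lines: ctm rpu vpkhk iva kfrr jdfp jsyb aqj jipe nfllx
Hunk 4: at line 6 remove [jsyb] add [nqilt,umzb] -> 11 lines: ctm rpu vpkhk iva kfrr jdfp nqilt umzb aqj jipe nfllx
Hunk 5: at line 4 remove [kfrr,jdfp,nqilt] add [gfpti,oobc] -> 10 lines: ctm rpu vpkhk iva gfpti oobc umzb aqj jipe nfllx

Answer: ctm
rpu
vpkhk
iva
gfpti
oobc
umzb
aqj
jipe
nfllx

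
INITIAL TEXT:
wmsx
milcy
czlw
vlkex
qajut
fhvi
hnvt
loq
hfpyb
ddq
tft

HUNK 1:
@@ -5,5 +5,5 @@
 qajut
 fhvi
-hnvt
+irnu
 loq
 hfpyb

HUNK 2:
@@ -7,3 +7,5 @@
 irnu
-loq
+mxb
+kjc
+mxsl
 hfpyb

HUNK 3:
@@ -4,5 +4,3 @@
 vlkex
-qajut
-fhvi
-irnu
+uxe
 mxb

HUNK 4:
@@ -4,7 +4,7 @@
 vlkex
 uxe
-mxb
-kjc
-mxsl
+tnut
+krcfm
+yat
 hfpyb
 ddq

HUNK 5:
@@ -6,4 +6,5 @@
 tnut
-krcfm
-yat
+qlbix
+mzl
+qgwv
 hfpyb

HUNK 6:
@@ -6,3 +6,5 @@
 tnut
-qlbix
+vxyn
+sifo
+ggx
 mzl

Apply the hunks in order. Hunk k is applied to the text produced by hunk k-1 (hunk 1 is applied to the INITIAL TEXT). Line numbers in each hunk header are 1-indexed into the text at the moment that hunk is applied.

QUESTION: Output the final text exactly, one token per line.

Hunk 1: at line 5 remove [hnvt] add [irnu] -> 11 lines: wmsx milcy czlw vlkex qajut fhvi irnu loq hfpyb ddq tft
Hunk 2: at line 7 remove [loq] add [mxb,kjc,mxsl] -> 13 lines: wmsx milcy czlw vlkex qajut fhvi irnu mxb kjc mxsl hfpyb ddq tft
Hunk 3: at line 4 remove [qajut,fhvi,irnu] add [uxe] -> 11 lines: wmsx milcy czlw vlkex uxe mxb kjc mxsl hfpyb ddq tft
Hunk 4: at line 4 remove [mxb,kjc,mxsl] add [tnut,krcfm,yat] -> 11 lines: wmsx milcy czlw vlkex uxe tnut krcfm yat hfpyb ddq tft
Hunk 5: at line 6 remove [krcfm,yat] add [qlbix,mzl,qgwv] -> 12 lines: wmsx milcy czlw vlkex uxe tnut qlbix mzl qgwv hfpyb ddq tft
Hunk 6: at line 6 remove [qlbix] add [vxyn,sifo,ggx] -> 14 lines: wmsx milcy czlw vlkex uxe tnut vxyn sifo ggx mzl qgwv hfpyb ddq tft

Answer: wmsx
milcy
czlw
vlkex
uxe
tnut
vxyn
sifo
ggx
mzl
qgwv
hfpyb
ddq
tft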